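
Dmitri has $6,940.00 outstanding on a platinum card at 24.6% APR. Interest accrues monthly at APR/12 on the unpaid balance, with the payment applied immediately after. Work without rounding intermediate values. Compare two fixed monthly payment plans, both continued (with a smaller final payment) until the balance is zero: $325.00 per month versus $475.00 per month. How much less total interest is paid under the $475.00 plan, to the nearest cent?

Monthly rate r = 24.6%/12 = 2.05% = 0.0205.
At $325.00/mo: n = ⌈−ln(1 − rB₀/P)/ln(1+r)⌉ = 29 payments (last $122.81); total interest = total paid − $6,940.00 = $2,282.81.
At $475.00/mo: 18 payments (last $258.85); total interest $1,393.85.
Interest saved = $2,282.81 − $1,393.85 = $888.96.

$888.96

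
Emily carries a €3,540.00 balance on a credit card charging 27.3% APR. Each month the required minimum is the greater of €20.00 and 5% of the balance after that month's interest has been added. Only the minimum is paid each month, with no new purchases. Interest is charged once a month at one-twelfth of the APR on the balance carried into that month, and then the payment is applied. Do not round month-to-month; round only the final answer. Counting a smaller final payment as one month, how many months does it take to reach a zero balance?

Monthly rate r = 27.3%/12 = 2.275% = 0.02275.
While 5% of the post-interest balance exceeds €20.00, each month B ← (B·(1+r))·(1 − 0.05), i.e. B shrinks by the factor (1+r)·0.95 = 0.97161.
This holds for months 1–77. Entering month 78 the balance is €385.45; 5% of the post-interest balance is now below €20.00, so the flat €20.00 minimum applies from here.
From month 78 a fixed €20.00 at rate r clears €385.45 in 26 more payments. Total: 77 + 26 = 103 months.

103 months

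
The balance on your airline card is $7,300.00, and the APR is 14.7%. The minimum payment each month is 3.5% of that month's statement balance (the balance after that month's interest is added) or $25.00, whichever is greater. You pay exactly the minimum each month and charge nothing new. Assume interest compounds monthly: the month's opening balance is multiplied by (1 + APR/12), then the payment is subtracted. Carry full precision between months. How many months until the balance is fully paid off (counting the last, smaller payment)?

Monthly rate r = 14.7%/12 = 1.225% = 0.01225.
While 3.5% of the post-interest balance exceeds $25.00, each month B ← (B·(1+r))·(1 − 0.035), i.e. B shrinks by the factor (1+r)·0.965 = 0.97682.
This holds for months 1–100. Entering month 101 the balance is $699.57; 3.5% of the post-interest balance is now below $25.00, so the flat $25.00 minimum applies from here.
From month 101 a fixed $25.00 at rate r clears $699.57 in 35 more payments. Total: 100 + 35 = 135 months.

135 months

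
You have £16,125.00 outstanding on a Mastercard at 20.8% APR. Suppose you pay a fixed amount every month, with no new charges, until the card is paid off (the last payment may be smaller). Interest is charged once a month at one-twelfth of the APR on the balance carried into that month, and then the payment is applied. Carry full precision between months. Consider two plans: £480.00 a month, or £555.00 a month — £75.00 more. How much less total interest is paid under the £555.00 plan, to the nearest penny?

Monthly rate r = 20.8%/12 = 1.73333% = 0.0173333.
At £480.00/mo: n = ⌈−ln(1 − rB₀/P)/ln(1+r)⌉ = 51 payments (last £384.18); total interest = total paid − £16,125.00 = £8,259.18.
At £555.00/mo: 41 payments (last £420.32); total interest £6,495.32.
Interest saved = £8,259.18 − £6,495.32 = £1,763.86.

£1,763.86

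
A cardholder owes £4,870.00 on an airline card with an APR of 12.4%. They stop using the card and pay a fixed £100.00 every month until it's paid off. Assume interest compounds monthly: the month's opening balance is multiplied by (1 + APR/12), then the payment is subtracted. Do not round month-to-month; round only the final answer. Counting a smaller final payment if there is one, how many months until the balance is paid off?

Monthly rate r = 12.4%/12 = 1.03333% = 0.0103333.
Recurrence: B ← B·(1+r) − £100.00.
Month 1: interest £50.32; balance after payment £4,820.32.
Month 2: interest £49.81; balance after payment £4,770.13.
Closed form: n = −ln(1 − rB₀/P)/ln(1+r) = −ln(0.49677)/ln(1.01033) ≈ 68.056, so the balance reaches zero during payment 69.

69 payments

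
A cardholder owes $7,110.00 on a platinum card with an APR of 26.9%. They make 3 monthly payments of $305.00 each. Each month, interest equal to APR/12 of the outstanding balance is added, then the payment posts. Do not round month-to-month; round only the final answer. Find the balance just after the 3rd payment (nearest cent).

$6,663.28

Monthly rate r = 26.9%/12 = 2.24167% = 0.0224167.
Each month: B ← B·(1+r) − $305.00.
Month 1: interest $159.38; balance after payment $6,964.38.
Month 2: interest $156.12; balance after payment $6,815.50.
Month 3: interest $152.78; balance after payment $6,663.28.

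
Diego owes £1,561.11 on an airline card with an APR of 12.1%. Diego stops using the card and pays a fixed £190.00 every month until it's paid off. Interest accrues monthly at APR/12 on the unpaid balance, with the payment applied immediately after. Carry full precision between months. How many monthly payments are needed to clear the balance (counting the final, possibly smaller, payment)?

9 months

Monthly rate r = 12.1%/12 = 1.00833% = 0.0100833.
Recurrence: B ← B·(1+r) − £190.00.
Month 1: interest £15.74; balance after payment £1,386.85.
Month 2: interest £13.98; balance after payment £1,210.84.
Closed form: n = −ln(1 − rB₀/P)/ln(1+r) = −ln(0.91715)/ln(1.01008) ≈ 8.620, so the balance reaches zero during payment 9.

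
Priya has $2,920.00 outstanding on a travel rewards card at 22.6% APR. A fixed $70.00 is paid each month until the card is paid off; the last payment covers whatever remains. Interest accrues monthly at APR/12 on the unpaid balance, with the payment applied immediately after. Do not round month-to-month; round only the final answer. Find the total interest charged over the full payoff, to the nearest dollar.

Monthly rate r = 22.6%/12 = 1.88333% = 0.0188333.
Payoff takes n = ⌈−ln(1 − rB₀/P)/ln(1+r)⌉ = ⌈82.538⌉ = 83 payments; the last is $37.79.
Total paid = 82·$70.00 + $37.79 = $5,777.79.
Total interest = total paid − principal = $5,777.79 − $2,920.00 = $2,857.79.

$2,858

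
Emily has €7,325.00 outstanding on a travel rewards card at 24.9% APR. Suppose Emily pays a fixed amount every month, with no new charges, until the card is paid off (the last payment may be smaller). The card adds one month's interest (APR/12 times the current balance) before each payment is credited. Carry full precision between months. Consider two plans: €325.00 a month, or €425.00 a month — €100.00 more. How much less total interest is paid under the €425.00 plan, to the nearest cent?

Monthly rate r = 24.9%/12 = 2.075% = 0.02075.
At €325.00/mo: n = ⌈−ln(1 − rB₀/P)/ln(1+r)⌉ = 31 payments (last €228.07); total interest = total paid − €7,325.00 = €2,653.07.
At €425.00/mo: 22 payments (last €235.00); total interest €1,835.00.
Interest saved = €2,653.07 − €1,835.00 = €818.07.

€818.07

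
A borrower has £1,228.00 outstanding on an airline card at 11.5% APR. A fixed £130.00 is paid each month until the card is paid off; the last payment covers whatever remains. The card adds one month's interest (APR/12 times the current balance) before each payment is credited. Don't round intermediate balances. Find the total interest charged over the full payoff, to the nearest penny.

Monthly rate r = 11.5%/12 = 0.958333% = 0.00958333.
Payoff takes n = ⌈−ln(1 − rB₀/P)/ln(1+r)⌉ = ⌈9.949⌉ = 10 payments; the last is £123.37.
Total paid = 9·£130.00 + £123.37 = £1,293.37.
Total interest = total paid − principal = £1,293.37 − £1,228.00 = £65.37.

£65.37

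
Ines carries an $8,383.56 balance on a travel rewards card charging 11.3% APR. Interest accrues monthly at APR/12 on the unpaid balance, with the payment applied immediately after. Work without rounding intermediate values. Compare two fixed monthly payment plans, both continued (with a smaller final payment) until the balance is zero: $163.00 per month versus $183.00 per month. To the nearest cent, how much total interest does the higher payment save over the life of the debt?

Monthly rate r = 11.3%/12 = 0.941667% = 0.00941667.
At $163.00/mo: n = ⌈−ln(1 − rB₀/P)/ln(1+r)⌉ = 71 payments (last $107.97); total interest = total paid − $8,383.56 = $3,134.41.
At $183.00/mo: 61 payments (last $43.34); total interest $2,639.78.
Interest saved = $3,134.41 − $2,639.78 = $494.63.

$494.63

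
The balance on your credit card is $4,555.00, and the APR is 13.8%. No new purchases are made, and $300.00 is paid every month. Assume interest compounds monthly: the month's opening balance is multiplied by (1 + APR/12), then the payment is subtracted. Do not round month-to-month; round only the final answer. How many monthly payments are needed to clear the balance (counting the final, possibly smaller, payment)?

17 payments

Monthly rate r = 13.8%/12 = 1.15% = 0.0115.
Recurrence: B ← B·(1+r) − $300.00.
Month 1: interest $52.38; balance after payment $4,307.38.
Month 2: interest $49.53; balance after payment $4,056.92.
Closed form: n = −ln(1 − rB₀/P)/ln(1+r) = −ln(0.82539)/ln(1.0115) ≈ 16.782, so the balance reaches zero during payment 17.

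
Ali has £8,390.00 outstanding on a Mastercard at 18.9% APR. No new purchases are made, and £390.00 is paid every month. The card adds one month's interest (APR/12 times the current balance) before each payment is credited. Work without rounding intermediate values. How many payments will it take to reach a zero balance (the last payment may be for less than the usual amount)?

Monthly rate r = 18.9%/12 = 1.575% = 0.01575.
Recurrence: B ← B·(1+r) − £390.00.
Month 1: interest £132.14; balance after payment £8,132.14.
Month 2: interest £128.08; balance after payment £7,870.22.
Closed form: n = −ln(1 − rB₀/P)/ln(1+r) = −ln(0.66117)/ln(1.01575) ≈ 26.476, so the balance reaches zero during payment 27.

27 months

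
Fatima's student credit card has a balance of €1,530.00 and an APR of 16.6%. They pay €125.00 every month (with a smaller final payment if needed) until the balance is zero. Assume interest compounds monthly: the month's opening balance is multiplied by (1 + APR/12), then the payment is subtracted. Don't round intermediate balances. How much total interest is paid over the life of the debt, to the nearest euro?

€158

Monthly rate r = 16.6%/12 = 1.38333% = 0.0138333.
Payoff takes n = ⌈−ln(1 − rB₀/P)/ln(1+r)⌉ = ⌈13.503⌉ = 14 payments; the last is €63.08.
Total paid = 13·€125.00 + €63.08 = €1,688.08.
Total interest = total paid − principal = €1,688.08 − €1,530.00 = €158.08.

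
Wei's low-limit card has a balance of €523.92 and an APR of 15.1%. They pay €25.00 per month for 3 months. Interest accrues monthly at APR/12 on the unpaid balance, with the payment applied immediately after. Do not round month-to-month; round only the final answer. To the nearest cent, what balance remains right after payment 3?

Monthly rate r = 15.1%/12 = 1.25833% = 0.0125833.
Each month: B ← B·(1+r) − €25.00.
Month 1: interest €6.59; balance after payment €505.51.
Month 2: interest €6.36; balance after payment €486.87.
Month 3: interest €6.13; balance after payment €468.00.

€468.00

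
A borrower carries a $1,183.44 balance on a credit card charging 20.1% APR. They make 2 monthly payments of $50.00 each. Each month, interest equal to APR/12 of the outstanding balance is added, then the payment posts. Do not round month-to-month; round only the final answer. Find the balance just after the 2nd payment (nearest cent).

Monthly rate r = 20.1%/12 = 1.675% = 0.01675.
Each month: B ← B·(1+r) − $50.00.
Month 1: interest $19.82; balance after payment $1,153.26.
Month 2: interest $19.32; balance after payment $1,122.58.

$1,122.58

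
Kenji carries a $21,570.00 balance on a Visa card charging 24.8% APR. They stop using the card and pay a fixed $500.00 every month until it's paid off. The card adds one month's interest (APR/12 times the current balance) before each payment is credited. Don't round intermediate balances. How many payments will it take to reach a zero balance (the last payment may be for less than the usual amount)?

Monthly rate r = 24.8%/12 = 2.06667% = 0.0206667.
Recurrence: B ← B·(1+r) − $500.00.
Month 1: interest $445.78; balance after payment $21,515.78.
Month 2: interest $444.66; balance after payment $21,460.44.
Closed form: n = −ln(1 − rB₀/P)/ln(1+r) = −ln(0.10844)/ln(1.02067) ≈ 108.602, so the balance reaches zero during payment 109.

109 months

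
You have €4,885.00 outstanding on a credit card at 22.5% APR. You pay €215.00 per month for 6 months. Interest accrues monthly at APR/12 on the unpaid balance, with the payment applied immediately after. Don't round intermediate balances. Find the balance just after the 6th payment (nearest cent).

€4,108.97

Monthly rate r = 22.5%/12 = 1.875% = 0.01875.
Each month: B ← B·(1+r) − €215.00.
Month 1: interest €91.59; balance after payment €4,761.59.
Month 2: interest €89.28; balance after payment €4,635.87.
Month 3: interest €86.92; balance after payment €4,507.80.
Month 4: interest €84.52; balance after payment €4,377.32.
Month 5: interest €82.07; balance after payment €4,244.39.
Month 6: interest €79.58; balance after payment €4,108.97.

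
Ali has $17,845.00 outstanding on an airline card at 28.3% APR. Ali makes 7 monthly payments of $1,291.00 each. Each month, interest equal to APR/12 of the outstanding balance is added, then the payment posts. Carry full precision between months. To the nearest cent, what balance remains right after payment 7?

Monthly rate r = 28.3%/12 = 2.35833% = 0.0235833.
Each month: B ← B·(1+r) − $1,291.00.
Month 1: interest $420.84; balance after payment $16,974.84.
Month 2: interest $400.32; balance after payment $16,084.17.
Month 3: interest $379.32; balance after payment $15,172.49.
Month 4: interest $357.82; balance after payment $14,239.30.
Month 5: interest $335.81; balance after payment $13,284.11.
Month 6: interest $313.28; balance after payment $12,306.40.
Month 7: interest $290.23; balance after payment $11,305.62.

$11,305.62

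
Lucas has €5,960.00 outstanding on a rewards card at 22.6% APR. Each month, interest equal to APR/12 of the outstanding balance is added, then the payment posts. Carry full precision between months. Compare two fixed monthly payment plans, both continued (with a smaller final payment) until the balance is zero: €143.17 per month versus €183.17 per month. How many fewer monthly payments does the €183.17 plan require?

Monthly rate r = 22.6%/12 = 1.88333% = 0.0188333.
At €143.17/mo: n = ⌈−ln(1 − rB₀/P)/ln(1+r)⌉ = 83 payments (last €19.73); total interest = total paid − €5,960.00 = €5,799.67.
At €183.17/mo: 51 payments (last €156.37); total interest €3,354.87.
Payments saved = 83 − 51 = 32.

32 fewer payments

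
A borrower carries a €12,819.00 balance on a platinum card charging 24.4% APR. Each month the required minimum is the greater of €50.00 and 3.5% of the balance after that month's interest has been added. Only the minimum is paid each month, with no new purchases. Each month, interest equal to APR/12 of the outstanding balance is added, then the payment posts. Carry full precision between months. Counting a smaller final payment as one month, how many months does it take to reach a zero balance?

Monthly rate r = 24.4%/12 = 2.03333% = 0.0203333.
While 3.5% of the post-interest balance exceeds €50.00, each month B ← (B·(1+r))·(1 − 0.035), i.e. B shrinks by the factor (1+r)·0.965 = 0.98462.
This holds for months 1–143. Entering month 144 the balance is €1,397.58; 3.5% of the post-interest balance is now below €50.00, so the flat €50.00 minimum applies from here.
From month 144 a fixed €50.00 at rate r clears €1,397.58 in 42 more payments. Total: 143 + 42 = 185 months.

185 months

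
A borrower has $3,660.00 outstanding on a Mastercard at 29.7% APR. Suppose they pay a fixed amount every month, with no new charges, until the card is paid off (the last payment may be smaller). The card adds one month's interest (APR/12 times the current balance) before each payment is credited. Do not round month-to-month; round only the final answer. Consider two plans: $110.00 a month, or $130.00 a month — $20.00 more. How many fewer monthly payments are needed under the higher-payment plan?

Monthly rate r = 29.7%/12 = 2.475% = 0.02475.
At $110.00/mo: n = ⌈−ln(1 − rB₀/P)/ln(1+r)⌉ = 71 payments (last $103.68); total interest = total paid − $3,660.00 = $4,143.68.
At $130.00/mo: 49 payments (last $105.80); total interest $2,685.80.
Payments saved = 71 − 49 = 22.

22 fewer payments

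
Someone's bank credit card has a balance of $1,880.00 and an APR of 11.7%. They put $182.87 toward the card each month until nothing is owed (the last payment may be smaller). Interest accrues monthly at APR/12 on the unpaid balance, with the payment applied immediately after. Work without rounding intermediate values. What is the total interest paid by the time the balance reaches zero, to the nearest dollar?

$111

Monthly rate r = 11.7%/12 = 0.975% = 0.00975.
Payoff takes n = ⌈−ln(1 − rB₀/P)/ln(1+r)⌉ = ⌈10.886⌉ = 11 payments; the last is $162.06.
Total paid = 10·$182.87 + $162.06 = $1,990.76.
Total interest = total paid − principal = $1,990.76 − $1,880.00 = $110.76.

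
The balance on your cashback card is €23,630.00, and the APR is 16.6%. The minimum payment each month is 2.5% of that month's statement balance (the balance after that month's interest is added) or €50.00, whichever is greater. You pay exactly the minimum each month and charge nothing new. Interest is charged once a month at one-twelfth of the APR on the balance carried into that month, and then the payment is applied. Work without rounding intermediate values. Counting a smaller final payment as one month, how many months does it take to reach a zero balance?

Monthly rate r = 16.6%/12 = 1.38333% = 0.0138333.
While 2.5% of the post-interest balance exceeds €50.00, each month B ← (B·(1+r))·(1 − 0.025), i.e. B shrinks by the factor (1+r)·0.975 = 0.98849.
This holds for months 1–215. Entering month 216 the balance is €1,960.05; 2.5% of the post-interest balance is now below €50.00, so the flat €50.00 minimum applies from here.
From month 216 a fixed €50.00 at rate r clears €1,960.05 in 57 more payments. Total: 215 + 57 = 272 months.

272 months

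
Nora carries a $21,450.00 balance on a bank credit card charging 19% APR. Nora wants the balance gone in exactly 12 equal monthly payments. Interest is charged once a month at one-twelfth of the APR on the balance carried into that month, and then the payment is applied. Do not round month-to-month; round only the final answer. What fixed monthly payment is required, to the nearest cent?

$1,976.76

Monthly rate r = 19%/12 = 1.58333% = 0.0158333.
Level-payment amortization: P = B₀·r / (1 − (1+r)^(−n)) = 21450.00·0.0158333 / (1 − 1.01583^(−12)).
Denominator 1 − (1+r)^(−12) = 0.171809041.
P = 339.625 / 0.171809041 ≈ 1976.76.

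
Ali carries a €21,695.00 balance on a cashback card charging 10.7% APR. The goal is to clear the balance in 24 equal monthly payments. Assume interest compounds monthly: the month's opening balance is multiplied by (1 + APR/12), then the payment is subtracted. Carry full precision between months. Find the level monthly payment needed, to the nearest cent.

€1,008.14

Monthly rate r = 10.7%/12 = 0.891667% = 0.00891667.
Level-payment amortization: P = B₀·r / (1 − (1+r)^(−n)) = 21695.00·0.00891667 / (1 − 1.00892^(−24)).
Denominator 1 − (1+r)^(−24) = 0.191885523.
P = 193.447 / 0.191885523 ≈ 1008.14.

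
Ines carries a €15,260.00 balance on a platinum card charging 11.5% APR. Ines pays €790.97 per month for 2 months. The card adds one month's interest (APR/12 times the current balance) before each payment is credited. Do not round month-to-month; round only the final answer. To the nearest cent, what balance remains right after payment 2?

€13,964.36

Monthly rate r = 11.5%/12 = 0.958333% = 0.00958333.
Each month: B ← B·(1+r) − €790.97.
Month 1: interest €146.24; balance after payment €14,615.27.
Month 2: interest €140.06; balance after payment €13,964.36.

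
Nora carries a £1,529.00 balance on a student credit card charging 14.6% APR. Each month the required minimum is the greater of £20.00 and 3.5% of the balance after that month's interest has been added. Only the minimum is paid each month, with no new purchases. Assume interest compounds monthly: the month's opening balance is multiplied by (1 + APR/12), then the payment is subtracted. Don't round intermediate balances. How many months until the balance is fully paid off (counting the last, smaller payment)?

78 months

Monthly rate r = 14.6%/12 = 1.21667% = 0.0121667.
While 3.5% of the post-interest balance exceeds £20.00, each month B ← (B·(1+r))·(1 − 0.035), i.e. B shrinks by the factor (1+r)·0.965 = 0.97674.
This holds for months 1–43. Entering month 44 the balance is £555.80; 3.5% of the post-interest balance is now below £20.00, so the flat £20.00 minimum applies from here.
From month 44 a fixed £20.00 at rate r clears £555.80 in 35 more payments. Total: 43 + 35 = 78 months.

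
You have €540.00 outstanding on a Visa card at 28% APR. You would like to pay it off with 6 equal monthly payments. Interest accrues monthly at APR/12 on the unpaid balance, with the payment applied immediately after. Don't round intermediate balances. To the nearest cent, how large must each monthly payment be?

Monthly rate r = 28%/12 = 2.33333% = 0.0233333.
Level-payment amortization: P = B₀·r / (1 − (1+r)^(−n)) = 540.00·0.0233333 / (1 − 1.02333^(−6)).
Denominator 1 − (1+r)^(−6) = 0.129242396.
P = 12.6 / 0.129242396 ≈ 97.49.

€97.49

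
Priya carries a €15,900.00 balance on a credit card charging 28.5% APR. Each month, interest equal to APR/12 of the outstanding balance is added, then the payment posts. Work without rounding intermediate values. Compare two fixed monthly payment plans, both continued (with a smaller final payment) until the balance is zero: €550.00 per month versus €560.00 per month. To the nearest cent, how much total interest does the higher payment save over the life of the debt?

€421.74

Monthly rate r = 28.5%/12 = 2.375% = 0.02375.
At €550.00/mo: n = ⌈−ln(1 − rB₀/P)/ln(1+r)⌉ = 50 payments (last €238.26); total interest = total paid − €15,900.00 = €11,288.26.
At €560.00/mo: 48 payments (last €446.52); total interest €10,866.52.
Interest saved = €11,288.26 − €10,866.52 = €421.74.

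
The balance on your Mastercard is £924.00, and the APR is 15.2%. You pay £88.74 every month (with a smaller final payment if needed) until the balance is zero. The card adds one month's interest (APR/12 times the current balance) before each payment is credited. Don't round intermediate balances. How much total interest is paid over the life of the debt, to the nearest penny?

Monthly rate r = 15.2%/12 = 1.26667% = 0.0126667.
Payoff takes n = ⌈−ln(1 − rB₀/P)/ln(1+r)⌉ = ⌈11.237⌉ = 12 payments; the last is £21.11.
Total paid = 11·£88.74 + £21.11 = £997.25.
Total interest = total paid − principal = £997.25 − £924.00 = £73.25.

£73.25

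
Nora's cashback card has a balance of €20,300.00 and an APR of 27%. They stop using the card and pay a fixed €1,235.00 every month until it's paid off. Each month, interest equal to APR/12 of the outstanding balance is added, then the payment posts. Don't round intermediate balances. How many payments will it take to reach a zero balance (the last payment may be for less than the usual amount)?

21 months

Monthly rate r = 27%/12 = 2.25% = 0.0225.
Recurrence: B ← B·(1+r) − €1,235.00.
Month 1: interest €456.75; balance after payment €19,521.75.
Month 2: interest €439.24; balance after payment €18,725.99.
Closed form: n = −ln(1 − rB₀/P)/ln(1+r) = −ln(0.63016)/ln(1.0225) ≈ 20.754, so the balance reaches zero during payment 21.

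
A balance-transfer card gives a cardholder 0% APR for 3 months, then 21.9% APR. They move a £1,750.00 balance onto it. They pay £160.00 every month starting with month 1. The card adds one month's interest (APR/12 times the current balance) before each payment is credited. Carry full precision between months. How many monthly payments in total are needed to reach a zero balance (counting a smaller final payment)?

12 months

Promo months 1–3 at r₀ = 0%/12 = 0; months 4+ at r₁ = 21.9%/12 = 0.01825.
After month 3 (no interest yet): B = £1,750.00 − 3·£160.00 = £1,270.00.
Then at r₁ with £160.00/mo: n₂ = −ln(1 − r₁·B/P)/ln(1+r₁) ≈ 8.65 → 9 more payments.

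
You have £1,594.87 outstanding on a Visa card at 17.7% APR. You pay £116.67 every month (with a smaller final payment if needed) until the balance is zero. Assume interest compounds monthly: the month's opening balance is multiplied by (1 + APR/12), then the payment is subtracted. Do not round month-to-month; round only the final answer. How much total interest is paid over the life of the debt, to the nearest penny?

£199.61

Monthly rate r = 17.7%/12 = 1.475% = 0.01475.
Payoff takes n = ⌈−ln(1 − rB₀/P)/ln(1+r)⌉ = ⌈15.379⌉ = 16 payments; the last is £44.43.
Total paid = 15·£116.67 + £44.43 = £1,794.48.
Total interest = total paid − principal = £1,794.48 − £1,594.87 = £199.61.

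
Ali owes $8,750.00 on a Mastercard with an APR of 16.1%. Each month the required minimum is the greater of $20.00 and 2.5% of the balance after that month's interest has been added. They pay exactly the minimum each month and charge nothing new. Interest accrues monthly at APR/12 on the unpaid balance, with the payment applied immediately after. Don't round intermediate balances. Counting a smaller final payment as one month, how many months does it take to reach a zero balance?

Monthly rate r = 16.1%/12 = 1.34167% = 0.0134167.
While 2.5% of the post-interest balance exceeds $20.00, each month B ← (B·(1+r))·(1 − 0.025), i.e. B shrinks by the factor (1+r)·0.975 = 0.98808.
This holds for months 1–201. Entering month 202 the balance is $785.84; 2.5% of the post-interest balance is now below $20.00, so the flat $20.00 minimum applies from here.
From month 202 a fixed $20.00 at rate r clears $785.84 in 57 more payments. Total: 201 + 57 = 258 months.

258 months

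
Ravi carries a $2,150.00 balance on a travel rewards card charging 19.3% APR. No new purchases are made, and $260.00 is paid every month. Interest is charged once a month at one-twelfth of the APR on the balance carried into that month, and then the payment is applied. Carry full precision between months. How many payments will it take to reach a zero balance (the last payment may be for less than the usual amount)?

Monthly rate r = 19.3%/12 = 1.60833% = 0.0160833.
Recurrence: B ← B·(1+r) − $260.00.
Month 1: interest $34.58; balance after payment $1,924.58.
Month 2: interest $30.95; balance after payment $1,695.53.
Closed form: n = −ln(1 − rB₀/P)/ln(1+r) = −ln(0.867)/ln(1.01608) ≈ 8.944, so the balance reaches zero during payment 9.

9 months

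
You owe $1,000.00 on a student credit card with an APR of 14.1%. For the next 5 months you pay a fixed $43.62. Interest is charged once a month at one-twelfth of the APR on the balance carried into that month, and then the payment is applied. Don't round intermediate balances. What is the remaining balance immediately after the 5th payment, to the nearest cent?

$836.86

Monthly rate r = 14.1%/12 = 1.175% = 0.01175.
Each month: B ← B·(1+r) − $43.62.
Month 1: interest $11.75; balance after payment $968.13.
Month 2: interest $11.38; balance after payment $935.89.
Month 3: interest $11.00; balance after payment $903.26.
Month 4: interest $10.61; balance after payment $870.26.
Month 5: interest $10.23; balance after payment $836.86.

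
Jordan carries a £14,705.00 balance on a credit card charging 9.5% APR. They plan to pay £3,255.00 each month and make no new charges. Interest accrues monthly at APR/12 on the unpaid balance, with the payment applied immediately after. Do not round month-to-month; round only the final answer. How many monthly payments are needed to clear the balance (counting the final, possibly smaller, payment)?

Monthly rate r = 9.5%/12 = 0.791667% = 0.00791667.
Recurrence: B ← B·(1+r) − £3,255.00.
Month 1: interest £116.41; balance after payment £11,566.41.
Month 2: interest £91.57; balance after payment £8,402.98.
Month 3: interest £66.52; balance after payment £5,214.51.
Month 4: interest £41.28; balance after payment £2,000.79.
Month 5: interest £15.84; balance after payment £0.00.

5 payments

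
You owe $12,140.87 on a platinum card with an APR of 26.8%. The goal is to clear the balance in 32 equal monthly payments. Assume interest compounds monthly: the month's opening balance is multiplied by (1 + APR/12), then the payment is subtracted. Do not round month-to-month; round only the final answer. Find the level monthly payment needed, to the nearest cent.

Monthly rate r = 26.8%/12 = 2.23333% = 0.0223333.
Level-payment amortization: P = B₀·r / (1 − (1+r)^(−n)) = 12140.87·0.0223333 / (1 − 1.02233^(−32)).
Denominator 1 − (1+r)^(−32) = 0.506781544.
P = 271.146 / 0.506781544 ≈ 535.04.

$535.04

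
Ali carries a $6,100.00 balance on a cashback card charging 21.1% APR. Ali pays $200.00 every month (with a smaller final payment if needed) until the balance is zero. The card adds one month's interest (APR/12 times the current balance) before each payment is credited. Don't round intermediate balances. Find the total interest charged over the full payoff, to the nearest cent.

$2,718.00

Monthly rate r = 21.1%/12 = 1.75833% = 0.0175833.
Payoff takes n = ⌈−ln(1 − rB₀/P)/ln(1+r)⌉ = ⌈44.089⌉ = 45 payments; the last is $18.00.
Total paid = 44·$200.00 + $18.00 = $8,818.00.
Total interest = total paid − principal = $8,818.00 − $6,100.00 = $2,718.00.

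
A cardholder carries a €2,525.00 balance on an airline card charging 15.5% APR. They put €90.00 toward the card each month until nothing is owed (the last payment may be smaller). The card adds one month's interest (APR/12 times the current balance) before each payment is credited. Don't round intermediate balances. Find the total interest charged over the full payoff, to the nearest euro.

Monthly rate r = 15.5%/12 = 1.29167% = 0.0129167.
Payoff takes n = ⌈−ln(1 − rB₀/P)/ln(1+r)⌉ = ⌈35.065⌉ = 36 payments; the last is €5.86.
Total paid = 35·€90.00 + €5.86 = €3,155.86.
Total interest = total paid − principal = €3,155.86 − €2,525.00 = €630.86.

€631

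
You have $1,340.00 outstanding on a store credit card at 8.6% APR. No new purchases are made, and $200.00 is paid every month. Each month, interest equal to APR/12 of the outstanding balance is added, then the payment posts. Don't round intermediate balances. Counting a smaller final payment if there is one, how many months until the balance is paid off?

7 payments

Monthly rate r = 8.6%/12 = 0.716667% = 0.00716667.
Recurrence: B ← B·(1+r) − $200.00.
Month 1: interest $9.60; balance after payment $1,149.60.
Month 2: interest $8.24; balance after payment $957.84.
Closed form: n = −ln(1 − rB₀/P)/ln(1+r) = −ln(0.95198)/ln(1.00717) ≈ 6.891, so the balance reaches zero during payment 7.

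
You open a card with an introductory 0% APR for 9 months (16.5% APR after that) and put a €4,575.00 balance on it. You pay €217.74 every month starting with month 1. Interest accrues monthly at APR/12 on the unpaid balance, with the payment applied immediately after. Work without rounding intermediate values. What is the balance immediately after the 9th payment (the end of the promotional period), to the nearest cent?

Promo months 1–9 at r₀ = 0%/12 = 0; months 10+ at r₁ = 16.5%/12 = 0.01375.
After month 9 (no interest yet): B = €4,575.00 − 9·€217.74 = €2,615.34.

€2,615.34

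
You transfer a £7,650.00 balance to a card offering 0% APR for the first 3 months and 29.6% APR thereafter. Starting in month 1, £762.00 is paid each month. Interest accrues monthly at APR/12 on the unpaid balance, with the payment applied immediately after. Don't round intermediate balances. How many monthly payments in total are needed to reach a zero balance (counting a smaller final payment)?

Promo months 1–3 at r₀ = 0%/12 = 0; months 4+ at r₁ = 29.6%/12 = 0.0246667.
After month 3 (no interest yet): B = £7,650.00 − 3·£762.00 = £5,364.00.
Then at r₁ with £762.00/mo: n₂ = −ln(1 − r₁·B/P)/ln(1+r₁) ≈ 7.83 → 8 more payments.

11 payments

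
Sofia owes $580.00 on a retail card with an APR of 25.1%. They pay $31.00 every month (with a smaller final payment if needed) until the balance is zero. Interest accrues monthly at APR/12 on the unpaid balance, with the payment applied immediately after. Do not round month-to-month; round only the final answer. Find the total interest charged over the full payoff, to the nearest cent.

$163.53

Monthly rate r = 25.1%/12 = 2.09167% = 0.0209167.
Payoff takes n = ⌈−ln(1 − rB₀/P)/ln(1+r)⌉ = ⌈23.985⌉ = 24 payments; the last is $30.53.
Total paid = 23·$31.00 + $30.53 = $743.53.
Total interest = total paid − principal = $743.53 − $580.00 = $163.53.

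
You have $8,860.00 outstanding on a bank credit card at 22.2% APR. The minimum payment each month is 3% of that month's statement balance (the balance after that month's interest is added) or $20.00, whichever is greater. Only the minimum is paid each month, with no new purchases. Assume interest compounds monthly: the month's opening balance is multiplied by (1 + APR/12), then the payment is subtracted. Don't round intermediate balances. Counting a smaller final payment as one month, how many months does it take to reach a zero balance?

Monthly rate r = 22.2%/12 = 1.85% = 0.0185.
While 3% of the post-interest balance exceeds $20.00, each month B ← (B·(1+r))·(1 − 0.03), i.e. B shrinks by the factor (1+r)·0.97 = 0.98794.
This holds for months 1–215. Entering month 216 the balance is $653.10; 3% of the post-interest balance is now below $20.00, so the flat $20.00 minimum applies from here.
From month 216 a fixed $20.00 at rate r clears $653.10 in 51 more payments. Total: 215 + 51 = 266 months.

266 months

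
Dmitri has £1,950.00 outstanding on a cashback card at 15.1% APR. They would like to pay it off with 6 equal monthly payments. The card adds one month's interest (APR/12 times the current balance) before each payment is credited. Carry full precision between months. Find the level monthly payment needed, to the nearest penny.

Monthly rate r = 15.1%/12 = 1.25833% = 0.0125833.
Level-payment amortization: P = B₀·r / (1 − (1+r)^(−n)) = 1950.00·0.0125833 / (1 − 1.01258^(−6)).
Denominator 1 − (1+r)^(−6) = 0.07228335.
P = 24.5375 / 0.07228335 ≈ 339.46.

£339.46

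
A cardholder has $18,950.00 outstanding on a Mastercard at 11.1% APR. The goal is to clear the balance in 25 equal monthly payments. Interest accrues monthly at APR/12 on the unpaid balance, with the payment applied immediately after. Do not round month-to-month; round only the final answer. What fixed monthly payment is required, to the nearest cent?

Monthly rate r = 11.1%/12 = 0.925% = 0.00925.
Level-payment amortization: P = B₀·r / (1 − (1+r)^(−n)) = 18950.00·0.00925 / (1 − 1.00925^(−25)).
Denominator 1 − (1+r)^(−25) = 0.205614976.
P = 175.287 / 0.205614976 ≈ 852.50.

$852.50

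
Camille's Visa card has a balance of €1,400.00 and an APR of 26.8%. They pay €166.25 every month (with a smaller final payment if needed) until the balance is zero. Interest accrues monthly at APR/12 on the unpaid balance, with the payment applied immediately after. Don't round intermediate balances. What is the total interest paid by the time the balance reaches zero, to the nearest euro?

€169

Monthly rate r = 26.8%/12 = 2.23333% = 0.0223333.
Payoff takes n = ⌈−ln(1 − rB₀/P)/ln(1+r)⌉ = ⌈9.433⌉ = 10 payments; the last is €72.35.
Total paid = 9·€166.25 + €72.35 = €1,568.60.
Total interest = total paid − principal = €1,568.60 − €1,400.00 = €168.60.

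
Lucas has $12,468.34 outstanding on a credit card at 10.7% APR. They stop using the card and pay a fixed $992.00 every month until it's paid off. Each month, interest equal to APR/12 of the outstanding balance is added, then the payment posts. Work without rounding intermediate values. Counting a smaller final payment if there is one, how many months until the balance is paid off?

Monthly rate r = 10.7%/12 = 0.891667% = 0.00891667.
Recurrence: B ← B·(1+r) − $992.00.
Month 1: interest $111.18; balance after payment $11,587.52.
Month 2: interest $103.32; balance after payment $10,698.84.
Closed form: n = −ln(1 − rB₀/P)/ln(1+r) = −ln(0.88793)/ln(1.00892) ≈ 13.390, so the balance reaches zero during payment 14.

14 months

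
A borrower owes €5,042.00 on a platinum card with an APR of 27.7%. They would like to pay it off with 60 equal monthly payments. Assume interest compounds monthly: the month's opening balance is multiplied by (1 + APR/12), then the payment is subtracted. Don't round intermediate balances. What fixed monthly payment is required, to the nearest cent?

Monthly rate r = 27.7%/12 = 2.30833% = 0.0230833.
Level-payment amortization: P = B₀·r / (1 − (1+r)^(−n)) = 5042.00·0.0230833 / (1 − 1.02308^(−60)).
Denominator 1 − (1+r)^(−60) = 0.745704068.
P = 116.386 / 0.745704068 ≈ 156.08.

€156.08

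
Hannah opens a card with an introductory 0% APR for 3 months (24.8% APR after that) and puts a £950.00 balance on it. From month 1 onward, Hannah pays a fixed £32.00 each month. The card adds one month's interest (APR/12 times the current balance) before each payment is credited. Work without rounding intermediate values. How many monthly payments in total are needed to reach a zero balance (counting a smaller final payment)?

Promo months 1–3 at r₀ = 0%/12 = 0; months 4+ at r₁ = 24.8%/12 = 0.0206667.
After month 3 (no interest yet): B = £950.00 − 3·£32.00 = £854.00.
Then at r₁ with £32.00/mo: n₂ = −ln(1 − r₁·B/P)/ln(1+r₁) ≈ 39.20 → 40 more payments.

43 months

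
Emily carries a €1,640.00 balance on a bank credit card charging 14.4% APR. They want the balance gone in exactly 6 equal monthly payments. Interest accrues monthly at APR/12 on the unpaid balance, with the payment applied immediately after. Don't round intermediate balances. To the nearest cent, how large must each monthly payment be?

Monthly rate r = 14.4%/12 = 1.2% = 0.012.
Level-payment amortization: P = B₀·r / (1 − (1+r)^(−n)) = 1640.00·0.012 / (1 − 1.012^(−6)).
Denominator 1 − (1+r)^(−6) = 0.0690702166.
P = 19.68 / 0.0690702166 ≈ 284.93.

€284.93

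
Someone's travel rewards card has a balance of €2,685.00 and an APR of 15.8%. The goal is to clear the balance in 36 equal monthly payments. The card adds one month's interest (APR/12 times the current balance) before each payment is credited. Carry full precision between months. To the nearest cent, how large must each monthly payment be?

€94.13

Monthly rate r = 15.8%/12 = 1.31667% = 0.0131667.
Level-payment amortization: P = B₀·r / (1 − (1+r)^(−n)) = 2685.00·0.0131667 / (1 − 1.01317^(−36)).
Denominator 1 − (1+r)^(−36) = 0.375564117.
P = 35.3525 / 0.375564117 ≈ 94.13.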